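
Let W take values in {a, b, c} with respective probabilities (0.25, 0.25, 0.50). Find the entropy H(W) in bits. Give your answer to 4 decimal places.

H(W) = −Σ p·log₂ p.
  −(0.25)·log₂(0.25) = 0.50000
  −(0.25)·log₂(0.25) = 0.50000
  −(0.50)·log₂(0.50) = 0.50000
Sum: 0.50000 + 0.50000 + 0.50000 = 1.5000 bits.

1.5000 bits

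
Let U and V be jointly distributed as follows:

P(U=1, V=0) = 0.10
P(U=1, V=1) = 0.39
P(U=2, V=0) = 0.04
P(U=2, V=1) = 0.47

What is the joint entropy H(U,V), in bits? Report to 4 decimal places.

H(U,V) = −Σ p(x,y)·log₂ p(x,y) over all 4 cells.
  cell (1,0): −0.10·log₂0.10 = 0.33219
  cell (1,1): −0.39·log₂0.39 = 0.52980
  cell (2,0): −0.04·log₂0.04 = 0.18575
  cell (2,1): −0.47·log₂0.47 = 0.51196
Sum = 1.5597 bits.

1.5597 bits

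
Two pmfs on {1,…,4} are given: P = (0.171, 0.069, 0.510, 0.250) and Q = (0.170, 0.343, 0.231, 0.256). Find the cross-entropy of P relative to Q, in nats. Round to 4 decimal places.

1.4648 nats

H(P,Q) = −Σ p·ln q.
  −0.171·ln(0.170) = 0.30300
  −0.069·ln(0.343) = 0.07383
  −0.510·ln(0.231) = 0.74732
  −0.250·ln(0.256) = 0.34064
H(P,Q) = 1.4648 nats.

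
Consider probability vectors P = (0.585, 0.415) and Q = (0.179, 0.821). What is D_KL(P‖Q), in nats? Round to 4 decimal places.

D(P‖Q) = Σ p·ln(p/q).
  0.585·ln(0.585/0.179) = 0.69277
  0.415·ln(0.415/0.821) = -0.28313
D(P‖Q) = 0.4096 nats.

0.4096 nats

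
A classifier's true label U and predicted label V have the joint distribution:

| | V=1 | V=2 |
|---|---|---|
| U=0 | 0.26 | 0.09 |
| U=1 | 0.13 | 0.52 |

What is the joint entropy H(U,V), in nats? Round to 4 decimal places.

H(U,V) = −Σ p(x,y)·ln p(x,y) over all 4 cells.
  cell (0,1): −0.26·ln0.26 = 0.35024
  cell (0,2): −0.09·ln0.09 = 0.21672
  cell (1,1): −0.13·ln0.13 = 0.26523
  cell (1,2): −0.52·ln0.52 = 0.34004
Sum = 1.1722 nats.

1.1722 nats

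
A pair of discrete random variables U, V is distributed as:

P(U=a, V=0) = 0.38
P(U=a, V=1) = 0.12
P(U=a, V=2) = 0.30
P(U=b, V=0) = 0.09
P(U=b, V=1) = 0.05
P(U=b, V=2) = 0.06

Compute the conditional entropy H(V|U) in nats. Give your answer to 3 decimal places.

1.018 nats

Chain rule: H(V|U) = H(U,V) − H(U).
Marginals: p(U) = (0.8000, 0.2000), p(V) = (0.4700, 0.1700, 0.3600).
H(U,V) = 1.5186 nats; H(U) = 0.5004 nats.
H(V|U) = 1.5186 − 0.5004 = 1.018 nats.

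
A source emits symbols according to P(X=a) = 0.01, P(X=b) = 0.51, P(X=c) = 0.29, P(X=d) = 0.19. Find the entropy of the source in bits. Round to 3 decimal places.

H(X) = −Σ p·log₂ p.
  −(0.01)·log₂(0.01) = 0.0664
  −(0.51)·log₂(0.51) = 0.4954
  −(0.29)·log₂(0.29) = 0.5179
  −(0.19)·log₂(0.19) = 0.4552
Sum: 0.0664 + 0.4954 + 0.5179 + 0.4552 = 1.535 bits.

1.535 bits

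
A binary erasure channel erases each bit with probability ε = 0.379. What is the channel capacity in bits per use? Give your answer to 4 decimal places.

Binary erasure channel: capacity C = 1 − ε.
C = 1 − 0.379 = 0.6210 bits per channel use.

0.6210 bits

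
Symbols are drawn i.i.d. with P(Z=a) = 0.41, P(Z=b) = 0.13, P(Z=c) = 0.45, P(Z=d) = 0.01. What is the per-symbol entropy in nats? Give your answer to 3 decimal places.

H(Z) = −Σ p·ln p.
  −(0.41)·ln(0.41) = 0.3656
  −(0.13)·ln(0.13) = 0.2652
  −(0.45)·ln(0.45) = 0.3593
  −(0.01)·ln(0.01) = 0.0461
Sum: 0.3656 + 0.2652 + 0.3593 + 0.0461 = 1.036 nats.

1.036 nats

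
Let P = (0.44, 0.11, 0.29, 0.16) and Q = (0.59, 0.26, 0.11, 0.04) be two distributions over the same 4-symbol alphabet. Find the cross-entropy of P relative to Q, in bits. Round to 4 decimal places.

H(P,Q) = −Σ p·log₂ q.
  −0.44·log₂(0.59) = 0.33493
  −0.11·log₂(0.26) = 0.21378
  −0.29·log₂(0.11) = 0.92348
  −0.16·log₂(0.04) = 0.74302
H(P,Q) = 2.2152 bits.

2.2152 bits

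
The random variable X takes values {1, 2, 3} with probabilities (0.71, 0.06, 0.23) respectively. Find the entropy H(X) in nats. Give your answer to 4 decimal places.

0.7500 nats

H(X) = −Σ p·ln p.
  −(0.71)·ln(0.71) = 0.24317
  −(0.06)·ln(0.06) = 0.16880
  −(0.23)·ln(0.23) = 0.33803
Sum: 0.24317 + 0.16880 + 0.33803 = 0.7500 nats.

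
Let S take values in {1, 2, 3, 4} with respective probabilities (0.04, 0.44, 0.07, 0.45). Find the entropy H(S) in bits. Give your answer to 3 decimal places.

H(S) = −Σ p·log₂ p.
  −(0.04)·log₂(0.04) = 0.1858
  −(0.44)·log₂(0.44) = 0.5211
  −(0.07)·log₂(0.07) = 0.2686
  −(0.45)·log₂(0.45) = 0.5184
Sum: 0.1858 + 0.5211 + 0.2686 + 0.5184 = 1.494 bits.

1.494 bits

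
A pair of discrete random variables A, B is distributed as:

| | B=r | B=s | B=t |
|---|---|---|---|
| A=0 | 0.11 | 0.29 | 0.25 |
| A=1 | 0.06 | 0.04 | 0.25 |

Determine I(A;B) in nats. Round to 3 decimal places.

0.069 nats

Marginals: p(A) = (0.6500, 0.3500), p(B) = (0.1700, 0.3300, 0.5000).
I(A;B) = Σ p(x,y)·ln[p(x,y)/(p(x)p(y))].
  (0,r): 0.11·ln(0.9955) = -0.0005
  (0,s): 0.29·ln(1.3520) = 0.0875
  (0,t): 0.25·ln(0.7692) = -0.0656
  (1,r): 0.06·ln(1.0084) = 0.0005
  (1,s): 0.04·ln(0.3463) = -0.0424
  (1,t): 0.25·ln(1.4286) = 0.0892
Sum = 0.069 nats.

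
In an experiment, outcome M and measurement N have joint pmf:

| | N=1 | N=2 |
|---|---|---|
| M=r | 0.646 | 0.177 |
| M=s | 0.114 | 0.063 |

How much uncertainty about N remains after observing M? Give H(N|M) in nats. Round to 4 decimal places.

Chain rule: H(N|M) = H(M,N) − H(M).
Marginals: p(M) = (0.8230, 0.1770), p(N) = (0.7600, 0.2400).
H(M,N) = 1.0105 nats; H(M) = 0.4668 nats.
H(N|M) = 1.0105 − 0.4668 = 0.5437 nats.

0.5437 nats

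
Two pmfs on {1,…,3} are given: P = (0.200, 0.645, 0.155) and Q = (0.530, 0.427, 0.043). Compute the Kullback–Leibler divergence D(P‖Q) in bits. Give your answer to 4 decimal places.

0.3893 bits

D(P‖Q) = Σ p·log₂(p/q).
  0.200·log₂(0.200/0.530) = -0.28120
  0.645·log₂(0.645/0.427) = 0.38382
  0.155·log₂(0.155/0.043) = 0.28673
D(P‖Q) = 0.3893 bits.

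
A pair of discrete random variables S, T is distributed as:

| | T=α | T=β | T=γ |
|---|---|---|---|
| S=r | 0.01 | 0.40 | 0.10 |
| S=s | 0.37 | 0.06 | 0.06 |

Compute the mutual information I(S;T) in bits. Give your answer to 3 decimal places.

0.523 bits

Marginals: p(S) = (0.5100, 0.4900), p(T) = (0.3800, 0.4600, 0.1600).
I(S;T) = Σ p(x,y)·log₂[p(x,y)/(p(x)p(y))].
  (r,α): 0.01·log₂(0.0516) = -0.0428
  (r,β): 0.40·log₂(1.7050) = 0.3079
  (r,γ): 0.10·log₂(1.2255) = 0.0293
  (s,α): 0.37·log₂(1.9871) = 0.3665
  (s,β): 0.06·log₂(0.2662) = -0.1146
  (s,γ): 0.06·log₂(0.7653) = -0.0232
Sum = 0.523 bits.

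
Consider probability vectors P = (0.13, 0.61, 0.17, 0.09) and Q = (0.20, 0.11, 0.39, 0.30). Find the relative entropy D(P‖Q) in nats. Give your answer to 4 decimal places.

0.7394 nats

D(P‖Q) = Σ p·ln(p/q).
  0.13·ln(0.13/0.20) = -0.05600
  0.61·ln(0.61/0.11) = 1.04492
  0.17·ln(0.17/0.39) = -0.14116
  0.09·ln(0.09/0.30) = -0.10836
D(P‖Q) = 0.7394 nats.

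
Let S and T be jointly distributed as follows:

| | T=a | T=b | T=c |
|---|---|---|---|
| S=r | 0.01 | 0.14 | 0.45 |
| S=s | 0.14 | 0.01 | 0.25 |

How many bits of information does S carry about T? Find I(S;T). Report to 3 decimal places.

0.207 bits

Marginals: p(S) = (0.6000, 0.4000), p(T) = (0.1500, 0.1500, 0.7000).
I(S;T) = Σ p(x,y)·log₂[p(x,y)/(p(x)p(y))].
  (r,a): 0.01·log₂(0.1111) = -0.0317
  (r,b): 0.14·log₂(1.5556) = 0.0892
  (r,c): 0.45·log₂(1.0714) = 0.0448
  (s,a): 0.14·log₂(2.3333) = 0.1711
  (s,b): 0.01·log₂(0.1667) = -0.0258
  (s,c): 0.25·log₂(0.8929) = -0.0409
Sum = 0.207 bits.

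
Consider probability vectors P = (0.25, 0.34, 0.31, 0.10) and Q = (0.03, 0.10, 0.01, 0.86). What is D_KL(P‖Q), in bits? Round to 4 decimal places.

D(P‖Q) = Σ p·log₂(p/q).
  0.25·log₂(0.25/0.03) = 0.76472
  0.34·log₂(0.34/0.10) = 0.60028
  0.31·log₂(0.31/0.01) = 1.53580
  0.10·log₂(0.10/0.86) = -0.31043
D(P‖Q) = 2.5904 bits.

2.5904 bits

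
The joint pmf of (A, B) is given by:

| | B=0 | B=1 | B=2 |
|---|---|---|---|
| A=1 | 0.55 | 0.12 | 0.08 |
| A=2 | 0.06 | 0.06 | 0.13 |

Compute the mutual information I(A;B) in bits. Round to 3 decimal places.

Marginals: p(A) = (0.7500, 0.2500), p(B) = (0.6100, 0.1800, 0.2100).
I(A;B) = Σ p(x,y)·log₂[p(x,y)/(p(x)p(y))].
  (1,0): 0.55·log₂(1.2022) = 0.1461
  (1,1): 0.12·log₂(0.8889) = -0.0204
  (1,2): 0.08·log₂(0.5079) = -0.0782
  (2,0): 0.06·log₂(0.3934) = -0.0807
  (2,1): 0.06·log₂(1.3333) = 0.0249
  (2,2): 0.13·log₂(2.4762) = 0.1701
Sum = 0.162 bits.

0.162 bits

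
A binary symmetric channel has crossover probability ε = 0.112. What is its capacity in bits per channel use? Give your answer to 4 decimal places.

Binary symmetric channel: C = 1 − h₂(ε) where h₂ is the binary entropy function.
h₂(0.112) = −0.112·log₂0.112 − 0.888·log₂0.888 = 0.5059.
C = 1 − 0.5059 = 0.4941 bits per channel use.

0.4941 bits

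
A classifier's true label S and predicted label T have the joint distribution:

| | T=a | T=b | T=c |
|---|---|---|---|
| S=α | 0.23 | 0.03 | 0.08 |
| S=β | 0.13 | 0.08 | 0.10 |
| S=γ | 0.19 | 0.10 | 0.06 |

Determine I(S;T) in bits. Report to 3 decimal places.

0.056 bits

Marginals: p(S) = (0.3400, 0.3100, 0.3500), p(T) = (0.5500, 0.2100, 0.2400).
I(S;T) = Σ p(x,y)·log₂[p(x,y)/(p(x)p(y))].
  (α,a): 0.23·log₂(1.2299) = 0.0687
  (α,b): 0.03·log₂(0.4202) = -0.0375
  (α,c): 0.08·log₂(0.9804) = -0.0023
  (β,a): 0.13·log₂(0.7625) = -0.0509
  (β,b): 0.08·log₂(1.2289) = 0.0238
  (β,c): 0.10·log₂(1.3441) = 0.0427
  (γ,a): 0.19·log₂(0.9870) = -0.0036
  (γ,b): 0.10·log₂(1.3605) = 0.0444
  (γ,c): 0.06·log₂(0.7143) = -0.0291
Sum = 0.056 bits.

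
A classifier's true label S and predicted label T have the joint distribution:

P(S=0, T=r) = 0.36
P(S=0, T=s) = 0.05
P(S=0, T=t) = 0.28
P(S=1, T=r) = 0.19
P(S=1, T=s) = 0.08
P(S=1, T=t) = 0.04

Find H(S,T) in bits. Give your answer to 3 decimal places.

H(S,T) = −Σ p(x,y)·log₂ p(x,y) over all 6 cells.
  cell (0,r): −0.36·log₂0.36 = 0.5306
  cell (0,s): −0.05·log₂0.05 = 0.2161
  cell (0,t): −0.28·log₂0.28 = 0.5142
  cell (1,r): −0.19·log₂0.19 = 0.4552
  cell (1,s): −0.08·log₂0.08 = 0.2915
  cell (1,t): −0.04·log₂0.04 = 0.1858
Sum = 2.193 bits.

2.193 bits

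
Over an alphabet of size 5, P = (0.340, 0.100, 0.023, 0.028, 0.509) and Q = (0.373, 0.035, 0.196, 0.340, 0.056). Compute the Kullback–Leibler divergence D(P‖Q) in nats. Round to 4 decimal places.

1.0777 nats

D(P‖Q) = Σ p·ln(p/q).
  0.340·ln(0.340/0.373) = -0.03150
  0.100·ln(0.100/0.035) = 0.10498
  0.023·ln(0.023/0.196) = -0.04928
  0.028·ln(0.028/0.340) = -0.06991
  0.509·ln(0.509/0.056) = 1.12341
D(P‖Q) = 1.0777 nats.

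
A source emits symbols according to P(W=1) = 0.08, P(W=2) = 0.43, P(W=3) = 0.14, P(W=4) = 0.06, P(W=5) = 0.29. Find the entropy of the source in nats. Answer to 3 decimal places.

H(W) = −Σ p·ln p.
  −(0.08)·ln(0.08) = 0.2021
  −(0.43)·ln(0.43) = 0.3629
  −(0.14)·ln(0.14) = 0.2753
  −(0.06)·ln(0.06) = 0.1688
  −(0.29)·ln(0.29) = 0.3590
Sum: 0.2021 + 0.3629 + 0.2753 + 0.1688 + 0.3590 = 1.368 nats.

1.368 nats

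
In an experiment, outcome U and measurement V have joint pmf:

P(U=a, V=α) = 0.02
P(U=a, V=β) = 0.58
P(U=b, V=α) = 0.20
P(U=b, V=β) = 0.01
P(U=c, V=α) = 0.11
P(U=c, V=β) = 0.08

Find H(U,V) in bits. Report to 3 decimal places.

H(U,V) = −Σ p(x,y)·log₂ p(x,y) over all 6 cells.
  cell (a,α): −0.02·log₂0.02 = 0.1129
  cell (a,β): −0.58·log₂0.58 = 0.4558
  cell (b,α): −0.20·log₂0.20 = 0.4644
  cell (b,β): −0.01·log₂0.01 = 0.0664
  cell (c,α): −0.11·log₂0.11 = 0.3503
  cell (c,β): −0.08·log₂0.08 = 0.2915
Sum = 1.741 bits.

1.741 bits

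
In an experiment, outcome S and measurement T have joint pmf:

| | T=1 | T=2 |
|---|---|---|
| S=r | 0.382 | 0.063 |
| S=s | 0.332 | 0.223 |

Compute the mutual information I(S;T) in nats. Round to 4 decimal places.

Marginals: p(S) = (0.4450, 0.5550), p(T) = (0.7140, 0.2860).
I(S;T) = H(S) + H(T) − H(S,T).
H(S) = 0.6871, H(T) = 0.5985, H(S,T) = 1.2425.
I(S;T) = 0.6871 + 0.5985 − 1.2425 = 0.0431 nats.

0.0431 nats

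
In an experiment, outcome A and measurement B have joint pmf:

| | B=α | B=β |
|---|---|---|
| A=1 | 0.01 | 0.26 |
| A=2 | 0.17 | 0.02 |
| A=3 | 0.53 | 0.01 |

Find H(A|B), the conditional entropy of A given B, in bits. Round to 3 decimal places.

0.802 bits

Marginals: p(A) = (0.2700, 0.1900, 0.5400), p(B) = (0.7100, 0.2900).
H(A|B) = Σ p(B) · H(A|B=·).
  B=α: p=0.7100, H(A|B=α) = 0.8953
  B=β: p=0.2900, H(A|B=β) = 0.5748
Weighted sum = 0.802 bits.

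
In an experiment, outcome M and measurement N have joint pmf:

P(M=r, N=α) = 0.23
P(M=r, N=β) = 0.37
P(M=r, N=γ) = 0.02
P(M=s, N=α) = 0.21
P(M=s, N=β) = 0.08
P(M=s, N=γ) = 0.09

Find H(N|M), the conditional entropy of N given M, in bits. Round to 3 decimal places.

1.250 bits

Marginals: p(M) = (0.6200, 0.3800), p(N) = (0.4400, 0.4500, 0.1100).
H(N|M) = Σ p(M) · H(N|M=·).
  M=r: p=0.6200, H(N|M=r) = 1.1350
  M=s: p=0.3800, H(N|M=s) = 1.4382
Weighted sum = 1.250 bits.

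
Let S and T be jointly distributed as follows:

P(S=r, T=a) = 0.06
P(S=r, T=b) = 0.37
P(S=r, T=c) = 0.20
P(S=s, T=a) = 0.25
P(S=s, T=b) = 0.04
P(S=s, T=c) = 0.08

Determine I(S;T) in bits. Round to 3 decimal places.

0.300 bits

Marginals: p(S) = (0.6300, 0.3700), p(T) = (0.3100, 0.4100, 0.2800).
I(S;T) = Σ p(x,y)·log₂[p(x,y)/(p(x)p(y))].
  (r,a): 0.06·log₂(0.3072) = -0.1022
  (r,b): 0.37·log₂(1.4324) = 0.1918
  (r,c): 0.20·log₂(1.1338) = 0.0362
  (s,a): 0.25·log₂(2.1796) = 0.2810
  (s,b): 0.04·log₂(0.2637) = -0.0769
  (s,c): 0.08·log₂(0.7722) = -0.0298
Sum = 0.300 bits.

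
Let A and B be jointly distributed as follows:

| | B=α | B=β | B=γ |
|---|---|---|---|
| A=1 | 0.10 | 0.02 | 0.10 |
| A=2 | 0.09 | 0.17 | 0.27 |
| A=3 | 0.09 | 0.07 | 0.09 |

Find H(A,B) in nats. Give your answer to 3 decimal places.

2.030 nats

H(A,B) = −Σ p(x,y)·ln p(x,y) over all 9 cells.
  cell (1,α): −0.10·ln0.10 = 0.2303
  cell (1,β): −0.02·ln0.02 = 0.0782
  cell (1,γ): −0.10·ln0.10 = 0.2303
  cell (2,α): −0.09·ln0.09 = 0.2167
  cell (2,β): −0.17·ln0.17 = 0.3012
  cell (2,γ): −0.27·ln0.27 = 0.3535
  cell (3,α): −0.09·ln0.09 = 0.2167
  cell (3,β): −0.07·ln0.07 = 0.1861
  cell (3,γ): −0.09·ln0.09 = 0.2167
Sum = 2.030 nats.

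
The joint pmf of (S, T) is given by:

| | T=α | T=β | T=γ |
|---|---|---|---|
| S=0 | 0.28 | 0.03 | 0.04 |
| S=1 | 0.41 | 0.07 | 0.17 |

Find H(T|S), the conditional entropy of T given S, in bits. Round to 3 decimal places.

Chain rule: H(T|S) = H(S,T) − H(S).
Marginals: p(S) = (0.3500, 0.6500), p(T) = (0.6900, 0.1000, 0.2100).
H(S,T) = 2.0823 bits; H(S) = 0.9341 bits.
H(T|S) = 2.0823 − 0.9341 = 1.148 bits.

1.148 bits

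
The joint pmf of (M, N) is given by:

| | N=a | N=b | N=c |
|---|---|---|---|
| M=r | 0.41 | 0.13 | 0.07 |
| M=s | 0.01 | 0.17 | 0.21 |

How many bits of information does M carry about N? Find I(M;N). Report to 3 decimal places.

Marginals: p(M) = (0.6100, 0.3900), p(N) = (0.4200, 0.3000, 0.2800).
I(M;N) = Σ p(x,y)·log₂[p(x,y)/(p(x)p(y))].
  (r,a): 0.41·log₂(1.6003) = 0.2781
  (r,b): 0.13·log₂(0.7104) = -0.0641
  (r,c): 0.07·log₂(0.4098) = -0.0901
  (s,a): 0.01·log₂(0.0611) = -0.0403
  (s,b): 0.17·log₂(1.4530) = 0.0916
  (s,c): 0.21·log₂(1.9231) = 0.1981
Sum = 0.373 bits.

0.373 bits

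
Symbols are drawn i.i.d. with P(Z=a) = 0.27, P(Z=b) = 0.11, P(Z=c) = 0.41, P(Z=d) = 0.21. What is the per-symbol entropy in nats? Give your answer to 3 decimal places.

H(Z) = −Σ p·ln p.
  −(0.27)·ln(0.27) = 0.3535
  −(0.11)·ln(0.11) = 0.2428
  −(0.41)·ln(0.41) = 0.3656
  −(0.21)·ln(0.21) = 0.3277
Sum: 0.3535 + 0.2428 + 0.3656 + 0.3277 = 1.290 nats.

1.290 nats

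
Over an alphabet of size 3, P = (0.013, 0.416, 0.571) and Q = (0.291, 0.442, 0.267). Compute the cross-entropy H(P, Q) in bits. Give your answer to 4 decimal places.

H(P,Q) = −Σ p·log₂ q.
  −0.013·log₂(0.291) = 0.02315
  −0.416·log₂(0.442) = 0.49000
  −0.571·log₂(0.267) = 1.08781
H(P,Q) = 1.6010 bits.

1.6010 bits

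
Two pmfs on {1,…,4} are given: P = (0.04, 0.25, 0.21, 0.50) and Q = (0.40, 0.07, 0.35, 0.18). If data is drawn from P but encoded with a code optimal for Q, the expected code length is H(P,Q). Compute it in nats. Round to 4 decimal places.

1.7793 nats

H(P,Q) = −Σ p·ln q.
  −0.04·ln(0.40) = 0.03665
  −0.25·ln(0.07) = 0.66482
  −0.21·ln(0.35) = 0.22046
  −0.50·ln(0.18) = 0.85740
H(P,Q) = 1.7793 nats.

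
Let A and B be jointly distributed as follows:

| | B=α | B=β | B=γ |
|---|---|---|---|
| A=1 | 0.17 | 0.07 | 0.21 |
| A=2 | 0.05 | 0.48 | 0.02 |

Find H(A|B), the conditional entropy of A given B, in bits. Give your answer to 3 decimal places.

0.571 bits

Chain rule: H(A|B) = H(A,B) − H(B).
Marginals: p(A) = (0.4500, 0.5500), p(B) = (0.2200, 0.5500, 0.2300).
H(A,B) = 2.0132 bits; H(B) = 1.4426 bits.
H(A|B) = 2.0132 − 1.4426 = 0.571 bits.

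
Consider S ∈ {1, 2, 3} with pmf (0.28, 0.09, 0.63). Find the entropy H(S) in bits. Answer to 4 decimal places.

1.2468 bits

H(S) = −Σ p·log₂ p.
  −(0.28)·log₂(0.28) = 0.51422
  −(0.09)·log₂(0.09) = 0.31265
  −(0.63)·log₂(0.63) = 0.41994
Sum: 0.51422 + 0.31265 + 0.41994 = 1.2468 bits.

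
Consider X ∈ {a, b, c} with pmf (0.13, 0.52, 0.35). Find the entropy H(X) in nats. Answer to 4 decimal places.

H(X) = −Σ p·ln p.
  −(0.13)·ln(0.13) = 0.26523
  −(0.52)·ln(0.52) = 0.34004
  −(0.35)·ln(0.35) = 0.36744
Sum: 0.26523 + 0.34004 + 0.36744 = 0.9727 nats.

0.9727 nats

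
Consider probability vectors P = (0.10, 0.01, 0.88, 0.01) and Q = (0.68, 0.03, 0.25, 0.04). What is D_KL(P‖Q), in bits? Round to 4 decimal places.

D(P‖Q) = Σ p·log₂(p/q).
  0.10·log₂(0.10/0.68) = -0.27655
  0.01·log₂(0.01/0.03) = -0.01585
  0.88·log₂(0.88/0.25) = 1.59771
  0.01·log₂(0.01/0.04) = -0.02000
D(P‖Q) = 1.2853 bits.

1.2853 bits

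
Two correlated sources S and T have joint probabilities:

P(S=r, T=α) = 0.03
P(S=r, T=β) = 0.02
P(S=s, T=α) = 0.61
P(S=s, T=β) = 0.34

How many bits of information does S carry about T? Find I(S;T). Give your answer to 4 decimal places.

Marginals: p(S) = (0.0500, 0.9500), p(T) = (0.6400, 0.3600).
I(S;T) = Σ p(x,y)·log₂[p(x,y)/(p(x)p(y))].
  (r,α): 0.03·log₂(0.9375) = -0.00279
  (r,β): 0.02·log₂(1.1111) = 0.00304
  (s,α): 0.61·log₂(1.0033) = 0.00289
  (s,β): 0.34·log₂(0.9942) = -0.00288
Sum = 0.0003 bits.

0.0003 bits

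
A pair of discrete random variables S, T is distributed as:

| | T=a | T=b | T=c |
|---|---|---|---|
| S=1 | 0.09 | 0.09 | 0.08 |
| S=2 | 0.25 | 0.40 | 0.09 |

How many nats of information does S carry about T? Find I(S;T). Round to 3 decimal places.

Marginals: p(S) = (0.2600, 0.7400), p(T) = (0.3400, 0.4900, 0.1700).
I(S;T) = Σ p(x,y)·ln[p(x,y)/(p(x)p(y))].
  (1,a): 0.09·ln(1.0181) = 0.0016
  (1,b): 0.09·ln(0.7064) = -0.0313
  (1,c): 0.08·ln(1.8100) = 0.0475
  (2,a): 0.25·ln(0.9936) = -0.0016
  (2,b): 0.40·ln(1.1031) = 0.0393
  (2,c): 0.09·ln(0.7154) = -0.0301
Sum = 0.025 nats.

0.025 nats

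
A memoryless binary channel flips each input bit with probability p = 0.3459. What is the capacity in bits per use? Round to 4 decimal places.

Binary symmetric channel: C = 1 − h₂(ε) where h₂ is the binary entropy function.
h₂(0.3459) = −0.3459·log₂0.3459 − 0.6541·log₂0.6541 = 0.9304.
C = 1 − 0.9304 = 0.0696 bits per channel use.

0.0696 bits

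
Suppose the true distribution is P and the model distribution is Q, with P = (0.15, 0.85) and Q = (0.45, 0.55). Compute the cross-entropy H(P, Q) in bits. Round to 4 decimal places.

0.9059 bits

H(P,Q) = −Σ p·log₂ q.
  −0.15·log₂(0.45) = 0.17280
  −0.85·log₂(0.55) = 0.73312
H(P,Q) = 0.9059 bits.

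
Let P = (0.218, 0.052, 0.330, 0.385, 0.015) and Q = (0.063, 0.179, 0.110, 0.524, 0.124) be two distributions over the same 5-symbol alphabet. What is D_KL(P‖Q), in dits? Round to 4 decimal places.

0.1818 dits

D(P‖Q) = Σ p·log₁₀(p/q).
  0.218·log₁₀(0.218/0.063) = 0.11753
  0.052·log₁₀(0.052/0.179) = -0.02792
  0.330·log₁₀(0.330/0.110) = 0.15745
  0.385·log₁₀(0.385/0.524) = -0.05154
  0.015·log₁₀(0.015/0.124) = -0.01376
D(P‖Q) = 0.1818 dits.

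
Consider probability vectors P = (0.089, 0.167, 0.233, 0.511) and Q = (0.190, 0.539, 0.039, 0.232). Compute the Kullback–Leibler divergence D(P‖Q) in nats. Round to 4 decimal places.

0.5568 nats

D(P‖Q) = Σ p·ln(p/q).
  0.089·ln(0.089/0.190) = -0.06750
  0.167·ln(0.167/0.539) = -0.19568
  0.233·ln(0.233/0.039) = 0.41648
  0.511·ln(0.511/0.232) = 0.40350
D(P‖Q) = 0.5568 nats.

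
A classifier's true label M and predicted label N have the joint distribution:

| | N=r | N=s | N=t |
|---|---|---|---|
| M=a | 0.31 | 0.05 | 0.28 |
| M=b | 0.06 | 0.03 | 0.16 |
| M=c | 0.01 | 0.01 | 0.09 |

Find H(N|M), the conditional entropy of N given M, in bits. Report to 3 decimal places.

1.256 bits

Chain rule: H(N|M) = H(M,N) − H(M).
Marginals: p(M) = (0.6400, 0.2500, 0.1100), p(N) = (0.3800, 0.0900, 0.5300).
H(M,N) = 2.5180 bits; H(M) = 1.2624 bits.
H(N|M) = 2.5180 − 1.2624 = 1.256 bits.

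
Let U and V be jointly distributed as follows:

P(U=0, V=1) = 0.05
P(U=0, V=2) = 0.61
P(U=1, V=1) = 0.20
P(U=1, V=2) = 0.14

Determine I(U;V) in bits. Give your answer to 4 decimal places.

Marginals: p(U) = (0.6600, 0.3400), p(V) = (0.2500, 0.7500).
I(U;V) = H(U) + H(V) − H(U,V).
H(U) = 0.9248, H(V) = 0.8113, H(U,V) = 1.5126.
I(U;V) = 0.9248 + 0.8113 − 1.5126 = 0.2235 bits.

0.2235 bits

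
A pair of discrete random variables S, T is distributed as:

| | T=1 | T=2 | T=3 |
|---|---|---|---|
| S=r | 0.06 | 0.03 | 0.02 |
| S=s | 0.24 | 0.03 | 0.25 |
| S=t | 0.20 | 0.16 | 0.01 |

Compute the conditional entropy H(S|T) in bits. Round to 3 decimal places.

1.113 bits

Marginals: p(S) = (0.1100, 0.5200, 0.3700), p(T) = (0.5000, 0.2200, 0.2800).
H(S|T) = Σ p(T) · H(S|T=·).
  T=1: p=0.5000, H(S|T=1) = 1.4041
  T=2: p=0.2200, H(S|T=2) = 1.1181
  T=3: p=0.2800, H(S|T=3) = 0.5896
Weighted sum = 1.113 bits.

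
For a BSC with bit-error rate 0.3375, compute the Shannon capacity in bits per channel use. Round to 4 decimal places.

Binary symmetric channel: C = 1 − h₂(ε) where h₂ is the binary entropy function.
h₂(0.3375) = −0.3375·log₂0.3375 − 0.6625·log₂0.6625 = 0.9224.
C = 1 − 0.9224 = 0.0776 bits per channel use.

0.0776 bits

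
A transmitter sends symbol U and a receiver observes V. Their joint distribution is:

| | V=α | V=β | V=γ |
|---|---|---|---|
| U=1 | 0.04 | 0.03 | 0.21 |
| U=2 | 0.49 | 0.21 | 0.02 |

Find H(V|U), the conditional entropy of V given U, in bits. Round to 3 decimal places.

1.045 bits

Chain rule: H(V|U) = H(U,V) − H(U).
Marginals: p(U) = (0.2800, 0.7200), p(V) = (0.5300, 0.2400, 0.2300).
H(U,V) = 1.9003 bits; H(U) = 0.8555 bits.
H(V|U) = 1.9003 − 0.8555 = 1.045 bits.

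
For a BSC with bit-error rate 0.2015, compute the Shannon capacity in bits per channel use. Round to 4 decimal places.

0.2751 bits

Binary symmetric channel: C = 1 − h₂(ε) where h₂ is the binary entropy function.
h₂(0.2015) = −0.2015·log₂0.2015 − 0.7985·log₂0.7985 = 0.7249.
C = 1 − 0.7249 = 0.2751 bits per channel use.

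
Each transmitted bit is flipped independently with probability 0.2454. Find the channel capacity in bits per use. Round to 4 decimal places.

Binary symmetric channel: C = 1 − h₂(ε) where h₂ is the binary entropy function.
h₂(0.2454) = −0.2454·log₂0.2454 − 0.7546·log₂0.7546 = 0.8039.
C = 1 − 0.8039 = 0.1961 bits per channel use.

0.1961 bits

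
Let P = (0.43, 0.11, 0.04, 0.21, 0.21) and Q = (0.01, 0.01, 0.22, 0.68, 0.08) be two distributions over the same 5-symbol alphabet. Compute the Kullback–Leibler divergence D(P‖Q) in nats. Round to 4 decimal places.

1.7688 nats

D(P‖Q) = Σ p·ln(p/q).
  0.43·ln(0.43/0.01) = 1.61732
  0.11·ln(0.11/0.01) = 0.26377
  0.04·ln(0.04/0.22) = -0.06819
  0.21·ln(0.21/0.68) = -0.24675
  0.21·ln(0.21/0.08) = 0.20267
D(P‖Q) = 1.7688 nats.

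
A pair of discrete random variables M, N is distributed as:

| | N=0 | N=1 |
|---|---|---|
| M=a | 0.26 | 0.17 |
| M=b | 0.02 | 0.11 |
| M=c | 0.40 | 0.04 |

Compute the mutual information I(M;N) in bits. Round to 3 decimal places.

0.214 bits

Marginals: p(M) = (0.4300, 0.1300, 0.4400), p(N) = (0.6800, 0.3200).
I(M;N) = H(M) + H(N) − H(M,N).
H(M) = 1.4274, H(N) = 0.9044, H(M,N) = 2.1176.
I(M;N) = 1.4274 + 0.9044 − 2.1176 = 0.214 bits.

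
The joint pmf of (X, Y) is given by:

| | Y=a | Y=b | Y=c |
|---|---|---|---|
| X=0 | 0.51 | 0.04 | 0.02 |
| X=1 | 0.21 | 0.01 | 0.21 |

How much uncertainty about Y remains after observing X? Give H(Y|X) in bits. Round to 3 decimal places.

0.820 bits

Chain rule: H(Y|X) = H(X,Y) − H(X).
Marginals: p(X) = (0.5700, 0.4300), p(Y) = (0.7200, 0.0500, 0.2300).
H(X,Y) = 1.8061 bits; H(X) = 0.9858 bits.
H(Y|X) = 1.8061 − 0.9858 = 0.820 bits.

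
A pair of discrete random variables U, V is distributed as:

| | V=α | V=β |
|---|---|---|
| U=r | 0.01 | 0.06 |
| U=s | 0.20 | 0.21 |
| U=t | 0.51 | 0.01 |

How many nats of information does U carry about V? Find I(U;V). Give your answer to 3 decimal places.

Marginals: p(U) = (0.0700, 0.4100, 0.5200), p(V) = (0.7200, 0.2800).
I(U;V) = H(U) + H(V) − H(U,V).
H(U) = 0.8917, H(V) = 0.5930, H(U,V) = 1.2539.
I(U;V) = 0.8917 + 0.5930 − 1.2539 = 0.231 nats.

0.231 nats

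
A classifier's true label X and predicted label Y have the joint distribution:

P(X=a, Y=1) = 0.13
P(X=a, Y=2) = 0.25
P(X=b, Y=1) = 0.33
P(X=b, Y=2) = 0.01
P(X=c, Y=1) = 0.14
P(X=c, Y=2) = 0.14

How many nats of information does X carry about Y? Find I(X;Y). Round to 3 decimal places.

0.190 nats

Marginals: p(X) = (0.3800, 0.3400, 0.2800), p(Y) = (0.6000, 0.4000).
I(X;Y) = Σ p(x,y)·ln[p(x,y)/(p(x)p(y))].
  (a,1): 0.13·ln(0.5702) = -0.0730
  (a,2): 0.25·ln(1.6447) = 0.1244
  (b,1): 0.33·ln(1.6176) = 0.1587
  (b,2): 0.01·ln(0.0735) = -0.0261
  (c,1): 0.14·ln(0.8333) = -0.0255
  (c,2): 0.14·ln(1.2500) = 0.0312
Sum = 0.190 nats.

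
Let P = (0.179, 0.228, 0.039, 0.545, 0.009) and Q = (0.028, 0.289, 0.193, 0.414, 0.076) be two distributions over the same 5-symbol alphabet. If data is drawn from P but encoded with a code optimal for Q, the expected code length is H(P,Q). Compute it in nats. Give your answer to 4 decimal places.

1.4910 nats

H(P,Q) = −Σ p·ln q.
  −0.179·ln(0.028) = 0.64002
  −0.228·ln(0.289) = 0.28302
  −0.039·ln(0.193) = 0.06416
  −0.545·ln(0.414) = 0.48063
  −0.009·ln(0.076) = 0.02319
H(P,Q) = 1.4910 nats.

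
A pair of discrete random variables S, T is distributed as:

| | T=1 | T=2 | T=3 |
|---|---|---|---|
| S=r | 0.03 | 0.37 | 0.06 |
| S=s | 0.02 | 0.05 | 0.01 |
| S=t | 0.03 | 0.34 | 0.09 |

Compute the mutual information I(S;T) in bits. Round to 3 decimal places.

0.023 bits

Marginals: p(S) = (0.4600, 0.0800, 0.4600), p(T) = (0.0800, 0.7600, 0.1600).
I(S;T) = Σ p(x,y)·log₂[p(x,y)/(p(x)p(y))].
  (r,1): 0.03·log₂(0.8152) = -0.0088
  (r,2): 0.37·log₂(1.0584) = 0.0303
  (r,3): 0.06·log₂(0.8152) = -0.0177
  (s,1): 0.02·log₂(3.1250) = 0.0329
  (s,2): 0.05·log₂(0.8224) = -0.0141
  (s,3): 0.01·log₂(0.7812) = -0.0036
  (t,1): 0.03·log₂(0.8152) = -0.0088
  (t,2): 0.34·log₂(0.9725) = -0.0137
  (t,3): 0.09·log₂(1.2228) = 0.0261
Sum = 0.023 bits.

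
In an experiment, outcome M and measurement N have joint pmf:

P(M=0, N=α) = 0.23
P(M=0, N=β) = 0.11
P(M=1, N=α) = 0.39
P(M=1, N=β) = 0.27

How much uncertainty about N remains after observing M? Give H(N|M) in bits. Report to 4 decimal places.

Chain rule: H(N|M) = H(M,N) − H(M).
Marginals: p(M) = (0.3400, 0.6600), p(N) = (0.6200, 0.3800).
H(M,N) = 1.8778 bits; H(M) = 0.9248 bits.
H(N|M) = 1.8778 − 0.9248 = 0.9530 bits.

0.9530 bits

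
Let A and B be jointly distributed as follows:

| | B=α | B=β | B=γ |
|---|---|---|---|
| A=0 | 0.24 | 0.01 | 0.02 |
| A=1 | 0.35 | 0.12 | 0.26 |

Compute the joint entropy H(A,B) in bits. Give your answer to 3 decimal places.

2.076 bits

H(A,B) = −Σ p(x,y)·log₂ p(x,y) over all 6 cells.
  cell (0,α): −0.24·log₂0.24 = 0.4941
  cell (0,β): −0.01·log₂0.01 = 0.0664
  cell (0,γ): −0.02·log₂0.02 = 0.1129
  cell (1,α): −0.35·log₂0.35 = 0.5301
  cell (1,β): −0.12·log₂0.12 = 0.3671
  cell (1,γ): −0.26·log₂0.26 = 0.5053
Sum = 2.076 bits.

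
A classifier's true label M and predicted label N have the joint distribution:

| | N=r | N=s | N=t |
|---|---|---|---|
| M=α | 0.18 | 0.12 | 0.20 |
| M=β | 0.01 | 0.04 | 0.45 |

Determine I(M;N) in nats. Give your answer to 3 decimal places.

Marginals: p(M) = (0.5000, 0.5000), p(N) = (0.1900, 0.1600, 0.6500).
I(M;N) = Σ p(x,y)·ln[p(x,y)/(p(x)p(y))].
  (α,r): 0.18·ln(1.8947) = 0.1150
  (α,s): 0.12·ln(1.5000) = 0.0487
  (α,t): 0.20·ln(0.6154) = -0.0971
  (β,r): 0.01·ln(0.1053) = -0.0225
  (β,s): 0.04·ln(0.5000) = -0.0277
  (β,t): 0.45·ln(1.3846) = 0.1464
Sum = 0.163 nats.

0.163 nats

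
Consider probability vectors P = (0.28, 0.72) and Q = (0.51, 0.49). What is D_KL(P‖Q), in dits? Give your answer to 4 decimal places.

D(P‖Q) = Σ p·log₁₀(p/q).
  0.28·log₁₀(0.28/0.51) = -0.07292
  0.72·log₁₀(0.72/0.49) = 0.12034
D(P‖Q) = 0.0474 dits.

0.0474 dits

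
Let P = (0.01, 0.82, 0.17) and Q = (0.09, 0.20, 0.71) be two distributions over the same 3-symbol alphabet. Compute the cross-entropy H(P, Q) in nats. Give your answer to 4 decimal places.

H(P,Q) = −Σ p·ln q.
  −0.01·ln(0.09) = 0.02408
  −0.82·ln(0.20) = 1.31974
  −0.17·ln(0.71) = 0.05822
H(P,Q) = 1.4020 nats.

1.4020 nats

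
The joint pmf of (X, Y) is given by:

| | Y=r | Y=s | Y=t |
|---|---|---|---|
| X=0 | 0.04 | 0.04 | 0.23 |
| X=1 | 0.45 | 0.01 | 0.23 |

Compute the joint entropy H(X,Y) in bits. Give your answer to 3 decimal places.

H(X,Y) = −Σ p(x,y)·log₂ p(x,y) over all 6 cells.
  cell (0,r): −0.04·log₂0.04 = 0.1858
  cell (0,s): −0.04·log₂0.04 = 0.1858
  cell (0,t): −0.23·log₂0.23 = 0.4877
  cell (1,r): −0.45·log₂0.45 = 0.5184
  cell (1,s): −0.01·log₂0.01 = 0.0664
  cell (1,t): −0.23·log₂0.23 = 0.4877
Sum = 1.932 bits.

1.932 bits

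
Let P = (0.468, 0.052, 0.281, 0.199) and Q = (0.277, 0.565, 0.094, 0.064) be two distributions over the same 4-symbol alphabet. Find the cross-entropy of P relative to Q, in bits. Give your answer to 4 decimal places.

H(P,Q) = −Σ p·log₂ q.
  −0.468·log₂(0.277) = 0.86676
  −0.052·log₂(0.565) = 0.04283
  −0.281·log₂(0.094) = 0.95855
  −0.199·log₂(0.064) = 0.78919
H(P,Q) = 2.6573 bits.

2.6573 bits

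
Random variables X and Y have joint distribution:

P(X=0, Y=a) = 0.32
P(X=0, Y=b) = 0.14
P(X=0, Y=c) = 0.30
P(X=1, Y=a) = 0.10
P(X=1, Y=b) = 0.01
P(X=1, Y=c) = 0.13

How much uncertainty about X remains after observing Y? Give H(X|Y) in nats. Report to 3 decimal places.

Chain rule: H(X|Y) = H(X,Y) − H(Y).
Marginals: p(X) = (0.7600, 0.2400), p(Y) = (0.4200, 0.1500, 0.4300).
H(X,Y) = 1.5426 nats; H(Y) = 1.0118 nats.
H(X|Y) = 1.5426 − 1.0118 = 0.531 nats.

0.531 nats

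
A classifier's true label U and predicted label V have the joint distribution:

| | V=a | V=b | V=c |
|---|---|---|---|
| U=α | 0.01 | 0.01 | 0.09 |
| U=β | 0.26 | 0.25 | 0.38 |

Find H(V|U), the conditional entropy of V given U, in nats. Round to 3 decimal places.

Chain rule: H(V|U) = H(U,V) − H(U).
Marginals: p(U) = (0.1100, 0.8900), p(V) = (0.2700, 0.2600, 0.4700).
H(U,V) = 1.3733 nats; H(U) = 0.3465 nats.
H(V|U) = 1.3733 − 0.3465 = 1.027 nats.

1.027 nats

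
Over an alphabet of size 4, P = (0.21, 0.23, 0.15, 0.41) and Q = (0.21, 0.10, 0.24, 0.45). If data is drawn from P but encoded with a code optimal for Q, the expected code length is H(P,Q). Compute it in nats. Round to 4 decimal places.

H(P,Q) = −Σ p·ln q.
  −0.21·ln(0.21) = 0.32774
  −0.23·ln(0.10) = 0.52959
  −0.15·ln(0.24) = 0.21407
  −0.41·ln(0.45) = 0.32739
H(P,Q) = 1.3988 nats.

1.3988 nats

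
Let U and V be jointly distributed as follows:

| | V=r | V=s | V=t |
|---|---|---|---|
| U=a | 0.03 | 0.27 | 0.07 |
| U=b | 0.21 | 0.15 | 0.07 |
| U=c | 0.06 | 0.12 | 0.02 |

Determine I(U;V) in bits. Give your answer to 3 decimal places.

0.137 bits

Marginals: p(U) = (0.3700, 0.4300, 0.2000), p(V) = (0.3000, 0.5400, 0.1600).
I(U;V) = H(U) + H(V) − H(U,V).
H(U) = 1.5187, H(V) = 1.4241, H(U,V) = 2.8057.
I(U;V) = 1.5187 + 1.4241 − 2.8057 = 0.137 bits.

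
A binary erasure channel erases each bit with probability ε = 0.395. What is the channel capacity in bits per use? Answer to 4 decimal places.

0.6050 bits

Binary erasure channel: capacity C = 1 − ε.
C = 1 − 0.395 = 0.6050 bits per channel use.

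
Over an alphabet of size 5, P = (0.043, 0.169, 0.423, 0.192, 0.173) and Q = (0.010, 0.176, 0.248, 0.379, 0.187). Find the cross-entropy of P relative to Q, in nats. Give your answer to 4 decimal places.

H(P,Q) = −Σ p·ln q.
  −0.043·ln(0.010) = 0.19802
  −0.169·ln(0.176) = 0.29360
  −0.423·ln(0.248) = 0.58980
  −0.192·ln(0.379) = 0.18628
  −0.173·ln(0.187) = 0.29006
H(P,Q) = 1.5578 nats.

1.5578 nats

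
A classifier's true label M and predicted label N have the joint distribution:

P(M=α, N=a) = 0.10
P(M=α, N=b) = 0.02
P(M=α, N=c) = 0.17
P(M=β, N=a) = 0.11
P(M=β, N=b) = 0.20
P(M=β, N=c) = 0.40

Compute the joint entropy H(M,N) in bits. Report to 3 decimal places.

H(M,N) = −Σ p(x,y)·log₂ p(x,y) over all 6 cells.
  cell (α,a): −0.10·log₂0.10 = 0.3322
  cell (α,b): −0.02·log₂0.02 = 0.1129
  cell (α,c): −0.17·log₂0.17 = 0.4346
  cell (β,a): −0.11·log₂0.11 = 0.3503
  cell (β,b): −0.20·log₂0.20 = 0.4644
  cell (β,c): −0.40·log₂0.40 = 0.5288
Sum = 2.223 bits.

2.223 bits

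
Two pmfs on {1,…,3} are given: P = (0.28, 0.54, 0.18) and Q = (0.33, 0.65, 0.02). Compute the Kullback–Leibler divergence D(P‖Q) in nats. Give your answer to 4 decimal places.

D(P‖Q) = Σ p·ln(p/q).
  0.28·ln(0.28/0.33) = -0.04600
  0.54·ln(0.54/0.65) = -0.10012
  0.18·ln(0.18/0.02) = 0.39550
D(P‖Q) = 0.2494 nats.

0.2494 nats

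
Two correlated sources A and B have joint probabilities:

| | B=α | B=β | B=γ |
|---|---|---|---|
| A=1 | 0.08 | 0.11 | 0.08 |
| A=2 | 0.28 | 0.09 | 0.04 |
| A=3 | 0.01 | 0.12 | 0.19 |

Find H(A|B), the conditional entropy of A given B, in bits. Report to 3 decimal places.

1.254 bits

Chain rule: H(A|B) = H(A,B) − H(B).
Marginals: p(A) = (0.2700, 0.4100, 0.3200), p(B) = (0.3700, 0.3200, 0.3100).
H(A,B) = 2.8347 bits; H(B) = 1.5806 bits.
H(A|B) = 2.8347 − 1.5806 = 1.254 bits.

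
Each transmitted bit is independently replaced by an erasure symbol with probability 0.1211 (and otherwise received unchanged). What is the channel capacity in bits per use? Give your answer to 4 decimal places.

Binary erasure channel: capacity C = 1 − ε.
C = 1 − 0.1211 = 0.8789 bits per channel use.

0.8789 bits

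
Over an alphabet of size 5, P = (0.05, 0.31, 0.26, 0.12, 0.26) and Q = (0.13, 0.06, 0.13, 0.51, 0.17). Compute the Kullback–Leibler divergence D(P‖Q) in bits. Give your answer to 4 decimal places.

D(P‖Q) = Σ p·log₂(p/q).
  0.05·log₂(0.05/0.13) = -0.06893
  0.31·log₂(0.31/0.06) = 0.73446
  0.26·log₂(0.26/0.13) = 0.26000
  0.12·log₂(0.12/0.51) = -0.25050
  0.26·log₂(0.26/0.17) = 0.15937
D(P‖Q) = 0.8344 bits.

0.8344 bits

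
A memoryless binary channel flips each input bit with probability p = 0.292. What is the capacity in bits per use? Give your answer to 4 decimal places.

0.1287 bits

Binary symmetric channel: C = 1 − h₂(ε) where h₂ is the binary entropy function.
h₂(0.292) = −0.292·log₂0.292 − 0.708·log₂0.708 = 0.8713.
C = 1 − 0.8713 = 0.1287 bits per channel use.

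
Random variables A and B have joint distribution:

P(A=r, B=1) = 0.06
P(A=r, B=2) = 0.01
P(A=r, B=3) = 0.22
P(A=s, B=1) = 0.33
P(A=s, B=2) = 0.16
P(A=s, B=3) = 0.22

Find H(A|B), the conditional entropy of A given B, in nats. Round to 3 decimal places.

Marginals: p(A) = (0.2900, 0.7100), p(B) = (0.3900, 0.1700, 0.4400).
H(A|B) = Σ p(B) · H(A|B=·).
  B=1: p=0.3900, H(A|B=1) = 0.4293
  B=2: p=0.1700, H(A|B=2) = 0.2237
  B=3: p=0.4400, H(A|B=3) = 0.6931
Weighted sum = 0.510 nats.

0.510 nats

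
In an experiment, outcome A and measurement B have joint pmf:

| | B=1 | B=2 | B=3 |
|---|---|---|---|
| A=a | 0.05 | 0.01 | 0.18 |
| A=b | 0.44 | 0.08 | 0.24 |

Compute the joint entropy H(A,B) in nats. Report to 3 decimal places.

1.410 nats

H(A,B) = −Σ p(x,y)·ln p(x,y) over all 6 cells.
  cell (a,1): −0.05·ln0.05 = 0.1498
  cell (a,2): −0.01·ln0.01 = 0.0461
  cell (a,3): −0.18·ln0.18 = 0.3087
  cell (b,1): −0.44·ln0.44 = 0.3612
  cell (b,2): −0.08·ln0.08 = 0.2021
  cell (b,3): −0.24·ln0.24 = 0.3425
Sum = 1.410 nats.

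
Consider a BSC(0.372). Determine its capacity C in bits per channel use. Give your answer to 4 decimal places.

0.0478 bits

Binary symmetric channel: C = 1 − h₂(ε) where h₂ is the binary entropy function.
h₂(0.372) = −0.372·log₂0.372 − 0.628·log₂0.628 = 0.9522.
C = 1 − 0.9522 = 0.0478 bits per channel use.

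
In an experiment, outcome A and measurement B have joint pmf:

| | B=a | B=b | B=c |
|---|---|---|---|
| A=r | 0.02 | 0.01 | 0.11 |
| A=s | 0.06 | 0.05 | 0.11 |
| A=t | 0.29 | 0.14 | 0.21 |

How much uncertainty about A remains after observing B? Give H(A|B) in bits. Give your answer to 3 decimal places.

Chain rule: H(A|B) = H(A,B) − H(B).
Marginals: p(A) = (0.1400, 0.2200, 0.6400), p(B) = (0.3700, 0.2000, 0.4300).
H(A,B) = 2.7274 bits; H(B) = 1.5187 bits.
H(A|B) = 2.7274 − 1.5187 = 1.209 bits.

1.209 bits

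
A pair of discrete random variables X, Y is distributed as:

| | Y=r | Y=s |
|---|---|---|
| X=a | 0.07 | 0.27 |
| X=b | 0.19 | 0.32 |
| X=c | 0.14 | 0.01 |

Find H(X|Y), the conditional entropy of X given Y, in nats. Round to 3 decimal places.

Marginals: p(X) = (0.3400, 0.5100, 0.1500), p(Y) = (0.4000, 0.6000).
H(X|Y) = Σ p(Y) · H(X|Y=·).
  Y=r: p=0.4000, H(X|Y=r) = 1.0261
  Y=s: p=0.6000, H(X|Y=s) = 0.7628
Weighted sum = 0.868 nats.

0.868 nats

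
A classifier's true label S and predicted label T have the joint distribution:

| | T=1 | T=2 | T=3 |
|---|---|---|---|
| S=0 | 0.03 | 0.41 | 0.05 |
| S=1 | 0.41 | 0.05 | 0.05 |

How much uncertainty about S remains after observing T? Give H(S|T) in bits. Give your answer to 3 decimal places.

Marginals: p(S) = (0.4900, 0.5100), p(T) = (0.4400, 0.4600, 0.1000).
H(S|T) = Σ p(T) · H(S|T=·).
  T=1: p=0.4400, H(S|T=1) = 0.3591
  T=2: p=0.4600, H(S|T=2) = 0.4960
  T=3: p=0.1000, H(S|T=3) = 1.0000
Weighted sum = 0.486 bits.

0.486 bits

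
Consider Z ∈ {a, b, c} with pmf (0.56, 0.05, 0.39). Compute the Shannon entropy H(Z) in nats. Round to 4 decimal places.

H(Z) = −Σ p·ln p.
  −(0.56)·ln(0.56) = 0.32470
  −(0.05)·ln(0.05) = 0.14979
  −(0.39)·ln(0.39) = 0.36723
Sum: 0.32470 + 0.14979 + 0.36723 = 0.8417 nats.

0.8417 nats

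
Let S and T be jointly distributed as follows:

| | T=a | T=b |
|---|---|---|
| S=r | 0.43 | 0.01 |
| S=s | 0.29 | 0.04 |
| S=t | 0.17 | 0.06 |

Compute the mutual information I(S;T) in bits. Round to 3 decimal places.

0.065 bits

Marginals: p(S) = (0.4400, 0.3300, 0.2300), p(T) = (0.8900, 0.1100).
I(S;T) = H(S) + H(T) − H(S,T).
H(S) = 1.5366, H(T) = 0.4999, H(S,T) = 1.9718.
I(S;T) = 1.5366 + 0.4999 − 1.9718 = 0.065 bits.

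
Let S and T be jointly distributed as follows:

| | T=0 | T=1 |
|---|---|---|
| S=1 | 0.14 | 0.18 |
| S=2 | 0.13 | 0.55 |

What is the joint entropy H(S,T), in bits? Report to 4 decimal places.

1.6994 bits

H(S,T) = −Σ p(x,y)·log₂ p(x,y) over all 4 cells.
  cell (1,0): −0.14·log₂0.14 = 0.39711
  cell (1,1): −0.18·log₂0.18 = 0.44531
  cell (2,0): −0.13·log₂0.13 = 0.38264
  cell (2,1): −0.55·log₂0.55 = 0.47437
Sum = 1.6994 bits.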